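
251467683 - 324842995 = -73375312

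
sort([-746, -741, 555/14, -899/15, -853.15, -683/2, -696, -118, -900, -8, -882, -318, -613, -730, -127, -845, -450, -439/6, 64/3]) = [-900, -882, -853.15, -845, -746, -741, -730, -696, -613, -450, -683/2, -318, -127, -118, -439/6, -899/15, -8, 64/3, 555/14]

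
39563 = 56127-16564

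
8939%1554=1169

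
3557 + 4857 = 8414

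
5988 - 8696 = -2708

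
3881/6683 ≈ 0.581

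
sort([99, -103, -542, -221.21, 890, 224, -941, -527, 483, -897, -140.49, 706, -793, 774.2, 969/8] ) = [-941, -897, -793, -542, -527, -221.21, -140.49, -103, 99, 969/8, 224, 483, 706, 774.2, 890] 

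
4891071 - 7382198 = -2491127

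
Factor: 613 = 613^1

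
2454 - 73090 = -70636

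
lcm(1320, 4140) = 91080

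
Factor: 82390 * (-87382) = -1 * 2^2 * 5^1 * 7^1 * 11^1 * 107^1 * 43691^1 = -7199402980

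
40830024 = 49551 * 824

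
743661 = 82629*9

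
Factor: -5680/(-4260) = 2^2 * 3^(-1) = 4/3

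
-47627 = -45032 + -2595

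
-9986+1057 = -8929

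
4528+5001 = 9529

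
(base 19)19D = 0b1000100001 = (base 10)545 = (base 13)32C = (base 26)KP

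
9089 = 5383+3706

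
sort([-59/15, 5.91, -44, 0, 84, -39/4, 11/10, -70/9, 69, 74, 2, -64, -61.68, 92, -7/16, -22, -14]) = [-64, -61.68, -44, -22, -14, -39/4, -70/9, -59/15, -7/16, 0, 11/10, 2, 5.91, 69, 74, 84, 92]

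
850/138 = 425/69 ≈ 6.16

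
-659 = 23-682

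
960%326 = 308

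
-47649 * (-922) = 43932378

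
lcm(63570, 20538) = 1334970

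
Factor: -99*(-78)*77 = 2^1*3^3*7^1*11^2*13^1 = 594594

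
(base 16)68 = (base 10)104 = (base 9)125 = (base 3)10212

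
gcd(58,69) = 1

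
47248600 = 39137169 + 8111431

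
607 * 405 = 245835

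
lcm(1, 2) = 2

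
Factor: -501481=-1*61^1*8221^1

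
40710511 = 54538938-13828427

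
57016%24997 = 7022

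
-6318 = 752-7070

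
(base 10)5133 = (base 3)21001010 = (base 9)7033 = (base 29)630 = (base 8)12015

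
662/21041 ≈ 0.0315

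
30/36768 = 5/6128≈0.000816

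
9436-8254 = 1182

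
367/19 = 19 + 6/19 ≈ 19.32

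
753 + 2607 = 3360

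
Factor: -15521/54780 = -1*2^(-2)*3^(-1)*5^(-1)*17^1 = -17/60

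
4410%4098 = 312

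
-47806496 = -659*72544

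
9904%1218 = 160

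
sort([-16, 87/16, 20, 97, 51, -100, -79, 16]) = [-100, -79, -16, 87/16, 16, 20, 51, 97]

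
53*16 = 848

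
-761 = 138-899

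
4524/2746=2262/1373 ≈ 1.65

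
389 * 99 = 38511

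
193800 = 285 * 680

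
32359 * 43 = 1391437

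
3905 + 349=4254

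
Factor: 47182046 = 2^1*2053^1*11491^1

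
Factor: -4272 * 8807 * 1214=-1 * 2^5 * 3^1 * 89^1 * 607^1 * 8807^1=-45674933856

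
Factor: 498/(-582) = -1 * 83^1 * 97^(-1) = -83/97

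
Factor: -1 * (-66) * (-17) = -1 * 2^1 * 3^1 * 11^1 * 17^1 = -1122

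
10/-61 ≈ -0.164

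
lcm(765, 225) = 3825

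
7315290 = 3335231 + 3980059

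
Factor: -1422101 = -1*17^1*83653^1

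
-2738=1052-3790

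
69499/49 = 1418 + 17/49 ≈ 1418.35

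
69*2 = 138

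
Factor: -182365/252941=-1*5^1*13^(-1)*19457^(-1)*36473^1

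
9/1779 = 3/593 ≈ 0.00506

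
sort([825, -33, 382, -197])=[-197, -33, 382, 825]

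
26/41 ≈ 0.634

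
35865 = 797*45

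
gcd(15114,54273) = 687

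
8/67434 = 4/33717 ≈ 0.000119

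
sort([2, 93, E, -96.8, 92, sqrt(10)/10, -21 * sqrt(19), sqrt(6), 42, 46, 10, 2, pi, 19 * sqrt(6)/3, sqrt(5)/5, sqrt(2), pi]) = [-96.8, -21 * sqrt(19), sqrt(10)/10, sqrt(5)/5, sqrt(2), 2, 2, sqrt(6), E, pi, pi, 10, 19 * sqrt(6)/3, 42, 46, 92, 93]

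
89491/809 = 110 + 501/809 ≈ 110.62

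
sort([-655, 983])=[-655, 983]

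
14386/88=7193/44 ≈ 163.48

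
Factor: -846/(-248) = 2^(-2)*3^2*31^(-1)*47^1 = 423/124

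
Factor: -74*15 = -1*2^1*3^1*5^1*37^1 = -1110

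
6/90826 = 3/45413 ≈ 0.0000661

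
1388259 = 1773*783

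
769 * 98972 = 76109468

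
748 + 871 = 1619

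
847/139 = 6 + 13/139 ≈ 6.09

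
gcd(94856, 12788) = 4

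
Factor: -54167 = -1 * 54167^1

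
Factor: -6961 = -1*6961^1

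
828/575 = 36/25 = 1.44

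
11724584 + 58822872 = 70547456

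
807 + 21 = 828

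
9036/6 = 1506 = 1506.00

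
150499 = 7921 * 19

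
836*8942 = 7475512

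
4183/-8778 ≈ -0.477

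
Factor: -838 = -1*2^1*419^1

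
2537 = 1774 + 763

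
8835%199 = 79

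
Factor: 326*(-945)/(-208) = 2^(-3)*3^3*5^1*7^1*13^(-1)*163^1 = 154035/104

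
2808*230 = 645840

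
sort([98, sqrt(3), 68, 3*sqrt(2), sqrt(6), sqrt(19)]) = [sqrt(3), sqrt(6), 3*sqrt(2), sqrt(19), 68, 98]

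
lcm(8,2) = 8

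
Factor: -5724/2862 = -1 * 2^1 = -2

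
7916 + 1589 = 9505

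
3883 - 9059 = -5176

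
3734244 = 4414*846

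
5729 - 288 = 5441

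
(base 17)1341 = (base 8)13331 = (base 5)141344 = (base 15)1aee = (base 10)5849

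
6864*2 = 13728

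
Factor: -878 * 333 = -1 * 2^1 * 3^2 * 37^1 * 439^1 = -292374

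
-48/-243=16/81 ≈ 0.198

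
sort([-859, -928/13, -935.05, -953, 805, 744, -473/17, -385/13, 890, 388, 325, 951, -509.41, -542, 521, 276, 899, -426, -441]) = [-953, -935.05, -859, -542, -509.41, -441, -426, -928/13, -385/13, -473/17, 276, 325, 388, 521, 744, 805, 890, 899, 951]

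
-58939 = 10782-69721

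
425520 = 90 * 4728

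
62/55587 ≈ 0.00112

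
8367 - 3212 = 5155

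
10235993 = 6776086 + 3459907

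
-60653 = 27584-88237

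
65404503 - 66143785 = -739282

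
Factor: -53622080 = -1*2^6*5^1*17^1*9857^1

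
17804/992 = 17 + 235/248 ≈ 17.95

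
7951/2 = 3975 + 1/2 = 3975.50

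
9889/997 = 9+916/997 ≈ 9.92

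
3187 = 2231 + 956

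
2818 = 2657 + 161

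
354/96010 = 177/48005 ≈ 0.00369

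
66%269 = 66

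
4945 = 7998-3053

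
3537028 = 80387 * 44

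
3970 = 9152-5182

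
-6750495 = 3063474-9813969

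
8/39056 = 1/4882 ≈ 0.000205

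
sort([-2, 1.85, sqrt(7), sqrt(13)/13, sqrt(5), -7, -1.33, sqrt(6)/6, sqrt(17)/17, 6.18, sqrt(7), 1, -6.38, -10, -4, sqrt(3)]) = [-10, -7, -6.38, -4, -2, -1.33, sqrt(17)/17, sqrt(13)/13, sqrt(6)/6, 1, sqrt(3), 1.85, sqrt(5), sqrt(7), sqrt(7), 6.18]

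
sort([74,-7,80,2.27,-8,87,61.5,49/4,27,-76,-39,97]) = [-76,-39,-8,-7,2.27,49/4,27,61.5,74,80,87,97]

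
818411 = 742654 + 75757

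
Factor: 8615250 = 2^1 * 3^2 * 5^3 * 7^1 * 547^1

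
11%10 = 1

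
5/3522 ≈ 0.00142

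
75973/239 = 317 + 210/239 ≈ 317.88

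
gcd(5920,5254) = 74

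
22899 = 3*7633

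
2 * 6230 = 12460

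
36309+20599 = 56908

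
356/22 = 178/11≈16.18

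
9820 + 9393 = 19213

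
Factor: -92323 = -1 * 7^1 * 11^2 * 109^1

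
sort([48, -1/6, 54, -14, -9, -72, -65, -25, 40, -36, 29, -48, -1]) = [-72, -65, -48, -36, -25, -14, -9, -1, -1/6, 29, 40, 48, 54]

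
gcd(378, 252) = 126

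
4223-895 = 3328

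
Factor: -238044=-1 * 2^2 * 3^1 * 83^1 * 239^1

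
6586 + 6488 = 13074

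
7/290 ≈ 0.0241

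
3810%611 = 144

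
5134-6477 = -1343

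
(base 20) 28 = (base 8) 60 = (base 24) 20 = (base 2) 110000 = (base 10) 48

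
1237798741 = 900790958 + 337007783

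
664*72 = 47808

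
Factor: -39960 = -1*2^3*3^3*5^1*37^1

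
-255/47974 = -15/2822 ≈ -0.00532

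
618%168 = 114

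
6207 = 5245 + 962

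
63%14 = 7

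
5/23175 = 1/4635 ≈ 0.000216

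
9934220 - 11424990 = -1490770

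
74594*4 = 298376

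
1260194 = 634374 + 625820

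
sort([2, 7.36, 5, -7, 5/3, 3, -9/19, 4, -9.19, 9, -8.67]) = [-9.19, -8.67, -7, -9/19, 5/3, 2, 3, 4, 5, 7.36, 9]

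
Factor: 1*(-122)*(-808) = 2^4*61^1*101^1 = 98576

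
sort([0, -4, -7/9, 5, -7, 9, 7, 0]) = [-7, -4, -7/9, 0, 0, 5, 7, 9]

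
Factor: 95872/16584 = 2^4*3^(-1)*7^1*107^1*691^(-1) = 11984/2073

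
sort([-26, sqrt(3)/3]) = [-26, sqrt(3)/3]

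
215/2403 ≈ 0.0895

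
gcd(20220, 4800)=60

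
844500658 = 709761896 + 134738762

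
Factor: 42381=3^2*17^1*277^1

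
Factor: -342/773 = -1*2^1*3^2*19^1*773^ (-1)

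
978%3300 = 978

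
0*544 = 0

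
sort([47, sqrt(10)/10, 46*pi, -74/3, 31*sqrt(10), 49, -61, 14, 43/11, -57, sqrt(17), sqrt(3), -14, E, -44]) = [-61, -57, -44, -74/3, -14, sqrt(10)/10, sqrt(3), E, 43/11, sqrt(17), 14, 47, 49, 31*sqrt(10), 46*pi]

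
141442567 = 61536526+79906041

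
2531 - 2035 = 496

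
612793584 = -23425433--636219017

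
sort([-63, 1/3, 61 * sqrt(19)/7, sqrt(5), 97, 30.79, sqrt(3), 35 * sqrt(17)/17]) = [-63, 1/3, sqrt(3), sqrt(5), 35 * sqrt(17)/17, 30.79, 61 * sqrt(19)/7, 97]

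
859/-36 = -23 - 31/36 ≈ -23.86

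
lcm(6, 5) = 30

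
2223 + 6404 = 8627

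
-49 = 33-82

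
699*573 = 400527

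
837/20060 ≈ 0.0417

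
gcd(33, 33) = 33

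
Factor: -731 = -1*17^1*43^1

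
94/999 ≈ 0.0941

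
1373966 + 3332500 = 4706466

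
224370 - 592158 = -367788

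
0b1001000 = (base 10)72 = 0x48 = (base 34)24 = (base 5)242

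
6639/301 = 22 + 17/301≈22.06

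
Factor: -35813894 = -1 * 2^1 * 17906947^1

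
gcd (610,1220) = 610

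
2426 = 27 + 2399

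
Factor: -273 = -1 * 3^1 * 7^1 * 13^1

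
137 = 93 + 44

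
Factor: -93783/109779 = -1 * 23^(-1) * 37^(-1) * 727^1 = -727/851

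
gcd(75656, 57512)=56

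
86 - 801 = -715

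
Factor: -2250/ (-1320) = 2^ (-2) * 3^1 * 5^2 * 11^ (-1) = 75/44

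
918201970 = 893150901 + 25051069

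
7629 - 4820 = 2809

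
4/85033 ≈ 0.0000470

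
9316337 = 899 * 10363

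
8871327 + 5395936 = 14267263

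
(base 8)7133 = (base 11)2841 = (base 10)3675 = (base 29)4al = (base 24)693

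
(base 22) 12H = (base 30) I5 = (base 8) 1041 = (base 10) 545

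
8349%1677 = 1641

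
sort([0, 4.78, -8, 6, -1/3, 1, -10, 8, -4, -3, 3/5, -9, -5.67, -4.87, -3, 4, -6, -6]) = [-10, -9, -8, -6, -6, -5.67, -4.87, -4, -3, -3, -1/3, 0, 3/5, 1, 4, 4.78, 6, 8]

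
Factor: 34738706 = 2^1*523^1*33211^1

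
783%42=27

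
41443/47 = 881 + 36/47 ≈ 881.77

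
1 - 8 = -7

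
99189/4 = 24797 + 1/4 = 24797.25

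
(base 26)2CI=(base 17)5DG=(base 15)772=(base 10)1682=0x692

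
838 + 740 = 1578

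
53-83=-30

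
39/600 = 13/200 = 0.065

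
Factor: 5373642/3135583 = 2^1*3^1*11^(-1)*29^1*61^(-1)*89^1*347^1*4673^(-1)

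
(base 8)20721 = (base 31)908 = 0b10000111010001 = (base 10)8657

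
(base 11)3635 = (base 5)123012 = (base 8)11225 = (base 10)4757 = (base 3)20112012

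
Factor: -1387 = -1 * 19^1 * 73^1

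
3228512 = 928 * 3479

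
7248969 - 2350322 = 4898647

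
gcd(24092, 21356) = 76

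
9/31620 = 3/10540≈0.000285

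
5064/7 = 723 + 3/7 ≈ 723.43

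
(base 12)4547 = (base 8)17007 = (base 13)3664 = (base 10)7687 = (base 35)69m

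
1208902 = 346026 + 862876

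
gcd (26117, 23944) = 41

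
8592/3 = 2864 = 2864.00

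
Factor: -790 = -1 * 2^1 * 5^1 * 79^1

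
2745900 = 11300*243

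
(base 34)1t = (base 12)53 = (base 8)77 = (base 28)27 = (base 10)63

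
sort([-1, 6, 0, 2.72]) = [-1, 0, 2.72, 6]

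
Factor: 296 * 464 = 2^7 * 29^1 * 37^1 = 137344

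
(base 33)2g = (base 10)82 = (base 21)3j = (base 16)52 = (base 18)4a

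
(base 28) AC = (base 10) 292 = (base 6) 1204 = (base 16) 124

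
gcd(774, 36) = 18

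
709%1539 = 709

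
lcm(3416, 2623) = 146888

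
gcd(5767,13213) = 73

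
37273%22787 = 14486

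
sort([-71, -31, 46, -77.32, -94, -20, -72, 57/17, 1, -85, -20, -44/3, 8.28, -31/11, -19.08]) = [-94, -85, -77.32, -72, -71, -31, -20, -20, -19.08, -44/3, -31/11, 1, 57/17, 8.28, 46]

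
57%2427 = 57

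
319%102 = 13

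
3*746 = 2238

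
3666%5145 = 3666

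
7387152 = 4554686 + 2832466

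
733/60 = 12 + 13/60 ≈ 12.22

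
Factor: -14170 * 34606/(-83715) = 2^2 * 3^(-1) * 11^3 * 13^2 * 109^1 * 5581^(-1) = 98073404/16743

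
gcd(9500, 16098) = 2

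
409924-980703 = -570779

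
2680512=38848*69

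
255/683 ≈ 0.373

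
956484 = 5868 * 163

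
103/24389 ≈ 0.00422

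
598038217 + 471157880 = 1069196097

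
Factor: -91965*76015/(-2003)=3^1*5^2*23^1*661^1*2003^(-1)*6131^1=6990719475/2003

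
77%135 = 77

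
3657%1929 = 1728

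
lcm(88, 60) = 1320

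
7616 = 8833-1217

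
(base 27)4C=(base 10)120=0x78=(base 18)6C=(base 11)AA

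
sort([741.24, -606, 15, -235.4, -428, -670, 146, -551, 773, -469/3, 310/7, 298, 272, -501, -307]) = [-670, -606, -551, -501, -428, -307, -235.4, -469/3, 15, 310/7, 146, 272, 298, 741.24, 773]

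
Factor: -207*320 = -1*2^6*3^2*5^1*23^1 = -66240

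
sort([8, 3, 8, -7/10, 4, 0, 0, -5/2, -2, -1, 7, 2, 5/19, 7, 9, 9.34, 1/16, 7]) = [-5/2, -2, -1, -7/10, 0, 0, 1/16, 5/19, 2, 3, 4, 7, 7, 7, 8, 8, 9, 9.34]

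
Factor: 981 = 3^2*109^1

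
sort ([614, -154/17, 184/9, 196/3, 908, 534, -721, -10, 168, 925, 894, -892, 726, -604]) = [-892, -721, -604, -10, -154/17, 184/9, 196/3, 168, 534, 614, 726, 894, 908, 925]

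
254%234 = 20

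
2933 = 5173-2240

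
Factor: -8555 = -1*5^1*29^1*59^1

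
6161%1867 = 560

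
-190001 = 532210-722211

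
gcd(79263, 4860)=9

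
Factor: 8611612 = 2^2*2152903^1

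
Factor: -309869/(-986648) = 2^(-3)*7^1*13^(-1)*53^(-1)*179^(-1)*44267^1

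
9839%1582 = 347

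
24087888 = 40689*592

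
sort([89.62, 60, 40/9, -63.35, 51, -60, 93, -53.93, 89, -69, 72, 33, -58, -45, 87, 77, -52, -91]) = [-91, -69, -63.35, -60, -58, -53.93, -52, -45, 40/9, 33, 51, 60, 72, 77, 87, 89, 89.62, 93]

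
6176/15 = 411 + 11/15 ≈ 411.73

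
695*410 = 284950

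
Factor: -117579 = -1 * 3^1 * 7^1 * 11^1 * 509^1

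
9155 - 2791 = 6364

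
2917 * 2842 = 8290114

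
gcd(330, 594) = 66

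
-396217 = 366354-762571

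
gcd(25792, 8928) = 992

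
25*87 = 2175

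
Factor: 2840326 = 2^1 * 17^1 * 139^1 * 601^1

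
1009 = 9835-8826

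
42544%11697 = 7453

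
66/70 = 33/35 ≈ 0.943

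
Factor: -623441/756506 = -1 * 2^(-1) * 7^1 * 13^2 * 17^1 * 31^1 * 378253^(-1) 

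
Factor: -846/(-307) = 2^1 * 3^2 * 47^1 * 307^(-1)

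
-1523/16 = -95 - 3/16 ≈ -95.19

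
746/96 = 373/48 ≈ 7.77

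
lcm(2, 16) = 16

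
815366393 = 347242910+468123483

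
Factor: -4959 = -1*3^2*19^1*29^1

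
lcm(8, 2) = 8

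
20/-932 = -5/233 ≈ -0.0215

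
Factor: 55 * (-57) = -1 * 3^1 * 5^1 * 11^1 * 19^1 = -3135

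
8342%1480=942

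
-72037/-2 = 36018 + 1/2 = 36018.50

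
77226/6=12871=12871.00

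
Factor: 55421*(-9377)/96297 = -1*3^(-1)*157^1*353^1*9377^1*32099^(-1) = -519682717/96297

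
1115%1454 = 1115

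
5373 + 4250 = 9623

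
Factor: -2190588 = -1*2^2*3^1*182549^1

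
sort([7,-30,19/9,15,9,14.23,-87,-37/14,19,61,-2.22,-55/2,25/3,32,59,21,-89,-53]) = [-89,-87,-53,-30,-55/2,-37/14,-2.22,19/9,7,25/3,9,14.23,15,19,21,32,59,61]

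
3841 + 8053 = 11894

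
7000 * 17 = 119000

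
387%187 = 13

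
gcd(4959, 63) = 9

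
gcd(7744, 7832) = 88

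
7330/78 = 3665/39 ≈ 93.97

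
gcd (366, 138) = 6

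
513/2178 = 57/242 ≈ 0.236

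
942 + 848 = 1790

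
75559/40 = 1888 + 39/40 ≈ 1888.98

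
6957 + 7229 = 14186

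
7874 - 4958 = 2916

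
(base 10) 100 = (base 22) 4c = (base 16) 64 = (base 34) 2w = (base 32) 34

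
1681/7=240 + 1/7 ≈ 240.14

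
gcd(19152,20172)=12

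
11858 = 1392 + 10466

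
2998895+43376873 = 46375768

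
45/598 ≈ 0.0753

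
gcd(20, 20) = 20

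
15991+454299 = 470290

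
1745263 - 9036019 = -7290756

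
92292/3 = 30764 = 30764.00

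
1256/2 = 628 = 628.00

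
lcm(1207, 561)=39831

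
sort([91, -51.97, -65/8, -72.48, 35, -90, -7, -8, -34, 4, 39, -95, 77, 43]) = [-95, -90, -72.48, -51.97, -34, -65/8, -8, -7, 4, 35, 39, 43, 77, 91]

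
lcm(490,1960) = 1960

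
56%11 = 1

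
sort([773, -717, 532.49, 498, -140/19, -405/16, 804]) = [-717, -405/16, -140/19, 498, 532.49, 773, 804]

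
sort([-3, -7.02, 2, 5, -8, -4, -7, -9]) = [-9, -8, -7.02, -7, -4, -3, 2, 5]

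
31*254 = 7874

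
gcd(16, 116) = 4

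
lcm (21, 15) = 105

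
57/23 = 2 + 11/23 ≈ 2.48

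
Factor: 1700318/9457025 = 2^1*5^(-2)*23^(-1)*823^1*1033^1*16447^(-1)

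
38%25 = 13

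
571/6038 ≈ 0.0946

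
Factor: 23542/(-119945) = -1*2^1*5^(-1)*7^(-1)*23^(-1)*79^1 = -158/805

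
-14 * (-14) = 196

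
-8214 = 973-9187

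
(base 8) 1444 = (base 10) 804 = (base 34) nm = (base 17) 2d5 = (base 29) rl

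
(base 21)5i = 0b1111011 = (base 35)3i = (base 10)123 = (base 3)11120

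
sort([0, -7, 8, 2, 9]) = [-7, 0, 2, 8, 9]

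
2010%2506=2010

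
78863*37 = 2917931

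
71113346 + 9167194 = 80280540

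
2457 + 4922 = 7379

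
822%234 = 120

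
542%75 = 17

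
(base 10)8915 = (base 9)13205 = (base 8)21323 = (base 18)1995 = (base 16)22d3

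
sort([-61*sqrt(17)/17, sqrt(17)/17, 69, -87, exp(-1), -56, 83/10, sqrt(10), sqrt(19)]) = [-87, -56, -61*sqrt(17)/17, sqrt(17)/17, exp(-1), sqrt(10), sqrt(19), 83/10, 69]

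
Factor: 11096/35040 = 2^(-2) * 3^(-1) * 5^(-1) * 19^1 = 19/60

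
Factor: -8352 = -1*2^5*3^2*29^1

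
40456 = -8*(-5057)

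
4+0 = 4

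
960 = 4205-3245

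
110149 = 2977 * 37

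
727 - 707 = 20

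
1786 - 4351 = -2565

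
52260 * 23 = 1201980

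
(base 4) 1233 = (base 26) 47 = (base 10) 111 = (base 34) 39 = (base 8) 157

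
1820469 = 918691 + 901778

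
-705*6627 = -4672035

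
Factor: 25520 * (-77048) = -1 * 2^7 * 5^1 * 11^1 * 29^1 * 9631^1 = -1966264960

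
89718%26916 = 8970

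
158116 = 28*5647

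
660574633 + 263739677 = 924314310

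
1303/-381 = -3 - 160/381 ≈ -3.42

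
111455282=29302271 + 82153011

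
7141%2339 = 124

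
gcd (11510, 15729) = 1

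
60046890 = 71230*843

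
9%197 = 9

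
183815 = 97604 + 86211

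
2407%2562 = 2407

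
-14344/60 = -3586/15≈-239.07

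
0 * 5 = 0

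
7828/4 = 1957 = 1957.00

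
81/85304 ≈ 0.000950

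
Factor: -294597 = -1 * 3^4 * 3637^1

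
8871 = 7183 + 1688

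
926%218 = 54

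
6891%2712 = 1467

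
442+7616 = 8058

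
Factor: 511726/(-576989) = -1 * 2^1 * 7^(-1) * 139^(-1) * 331^1 * 593^(-1) * 773^1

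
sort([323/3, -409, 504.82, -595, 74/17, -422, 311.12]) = [-595, -422, -409, 74/17, 323/3, 311.12, 504.82]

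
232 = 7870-7638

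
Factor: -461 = -1*461^1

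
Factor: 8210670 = 2^1*3^1*5^1*13^1*37^1*569^1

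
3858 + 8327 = 12185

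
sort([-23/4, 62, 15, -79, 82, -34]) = [-79, -34, -23/4, 15, 62, 82]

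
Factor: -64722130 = -1 * 2^1 * 5^1 * 11^1 * 588383^1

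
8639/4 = 2159+3/4 = 2159.75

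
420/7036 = 105/1759 ≈ 0.0597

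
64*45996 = 2943744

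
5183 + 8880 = 14063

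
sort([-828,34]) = [-828,34]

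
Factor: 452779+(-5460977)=-1*2^1*13^1*71^1*2713^1=-5008198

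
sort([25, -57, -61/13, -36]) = [-57, -36, -61/13, 25]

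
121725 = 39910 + 81815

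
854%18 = 8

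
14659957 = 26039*563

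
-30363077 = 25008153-55371230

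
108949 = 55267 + 53682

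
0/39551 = 0 = 0.00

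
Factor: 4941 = 3^4*61^1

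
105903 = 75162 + 30741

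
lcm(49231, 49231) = 49231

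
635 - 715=-80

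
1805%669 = 467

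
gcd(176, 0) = 176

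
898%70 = 58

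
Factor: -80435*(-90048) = 2^6*3^1*5^1*7^1*67^1*16087^1 = 7243010880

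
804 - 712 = 92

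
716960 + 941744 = 1658704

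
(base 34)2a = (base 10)78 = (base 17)4a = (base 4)1032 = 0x4e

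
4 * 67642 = 270568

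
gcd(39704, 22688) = 5672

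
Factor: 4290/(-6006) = -1*5^1*7^(-1) = -5/7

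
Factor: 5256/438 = 2^2*3^1 = 12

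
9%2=1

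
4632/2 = 2316 = 2316.00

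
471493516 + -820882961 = -349389445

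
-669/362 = -1 - 307/362 ≈ -1.85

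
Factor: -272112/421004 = -1*2^2*3^1*5669^1*105251^(-1) = -68028/105251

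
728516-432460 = 296056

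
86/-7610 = -43/3805≈-0.0113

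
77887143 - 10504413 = 67382730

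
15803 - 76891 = -61088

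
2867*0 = 0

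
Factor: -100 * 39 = -1 * 2^2 * 3^1 * 5^2 * 13^1 = -3900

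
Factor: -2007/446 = -1 * 2^(-1) * 3^2 = -9/2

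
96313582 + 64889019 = 161202601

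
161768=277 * 584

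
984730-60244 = 924486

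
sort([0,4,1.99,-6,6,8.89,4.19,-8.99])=[-8.99,-6,0,1.99,4,4.19,6,8.89]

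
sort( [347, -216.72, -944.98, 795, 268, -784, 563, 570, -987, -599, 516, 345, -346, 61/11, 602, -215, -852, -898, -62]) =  [-987, -944.98, -898, -852, -784, -599, -346, -216.72, -215, -62, 61/11, 268, 345, 347, 516, 563, 570, 602, 795]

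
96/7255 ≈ 0.0132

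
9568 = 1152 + 8416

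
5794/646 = 8 + 313/323≈8.97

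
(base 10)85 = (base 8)125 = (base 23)3g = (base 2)1010101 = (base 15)5a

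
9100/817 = 11 + 113/817 ≈ 11.14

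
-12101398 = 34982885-47084283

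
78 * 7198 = 561444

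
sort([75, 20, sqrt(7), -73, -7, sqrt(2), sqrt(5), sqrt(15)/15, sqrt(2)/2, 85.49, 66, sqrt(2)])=[-73, -7, sqrt(15)/15, sqrt(2)/2, sqrt(2), sqrt(2), sqrt(5), sqrt(7), 20, 66, 75, 85.49]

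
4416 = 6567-2151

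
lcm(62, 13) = 806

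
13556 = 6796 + 6760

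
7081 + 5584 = 12665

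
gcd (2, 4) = 2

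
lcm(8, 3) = 24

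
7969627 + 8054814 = 16024441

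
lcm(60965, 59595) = 5303955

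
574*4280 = 2456720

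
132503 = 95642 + 36861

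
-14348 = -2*7174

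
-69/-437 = 3/19 ≈ 0.158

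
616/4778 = 308/2389 ≈ 0.129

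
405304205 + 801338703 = 1206642908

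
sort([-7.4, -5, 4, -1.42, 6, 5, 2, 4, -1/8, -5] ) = [-7.4, -5, -5, -1.42, -1/8, 2, 4, 4, 5, 6] 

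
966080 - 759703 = 206377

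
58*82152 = 4764816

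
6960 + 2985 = 9945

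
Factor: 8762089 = 7^1*17^1*29^1*2539^1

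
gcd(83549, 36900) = 1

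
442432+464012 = 906444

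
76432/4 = 19108 = 19108.00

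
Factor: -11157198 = -1*2^1*3^1*13^1*313^1*457^1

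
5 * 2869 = 14345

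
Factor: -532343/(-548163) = 3^(-2) * 7^(-1) * 11^(-1) * 673^1 = 673/693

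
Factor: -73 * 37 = -1 * 37^1 * 73^1 = -2701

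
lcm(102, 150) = 2550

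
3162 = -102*(-31)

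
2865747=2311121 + 554626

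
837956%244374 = 104834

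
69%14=13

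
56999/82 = 695 + 9/82 ≈ 695.11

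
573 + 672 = 1245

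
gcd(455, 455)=455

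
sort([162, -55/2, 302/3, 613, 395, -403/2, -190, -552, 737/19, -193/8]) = [-552, -403/2, -190, -55/2, -193/8, 737/19, 302/3, 162, 395, 613]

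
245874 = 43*5718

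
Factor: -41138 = -1*2^1*67^1*307^1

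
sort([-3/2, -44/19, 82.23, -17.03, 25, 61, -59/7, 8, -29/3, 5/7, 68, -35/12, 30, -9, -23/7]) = [-17.03, -29/3, -9, -59/7, -23/7, -35/12, -44/19, -3/2, 5/7, 8, 25, 30, 61, 68, 82.23]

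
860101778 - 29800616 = 830301162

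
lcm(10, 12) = 60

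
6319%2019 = 262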